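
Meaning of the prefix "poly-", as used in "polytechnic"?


Prefix: poly-
Example: polytechnic (poly- + technic)
Meaning = many


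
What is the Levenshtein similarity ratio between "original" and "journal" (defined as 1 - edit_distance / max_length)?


Word 1: "original" (length 8)
Word 2: "journal" (length 7)
One optimal edit sequence:
  1. delete 'o'  (+1)
  2. substitute 'r' -> 'j'  (+1)
  3. substitute 'i' -> 'o'  (+1)
  4. substitute 'g' -> 'u'  (+1)
  5. substitute 'i' -> 'r'  (+1)
  6. keep 'n'
  7. keep 'a'
  8. keep 'l'
Edit distance = 5
Max length = max(8, 7) = 8
Similarity = 1 - 5/8
= 0.3750


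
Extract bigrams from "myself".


Word: "myself" (length 6)
Number of bigrams = 6 - 2 + 1 = 5
  Position 0: "my"
  Position 1: "ys"
  Position 2: "se"
  Position 3: "el"
  Position 4: "lf"
Bigrams = "my", "ys", "se", "el", "lf"


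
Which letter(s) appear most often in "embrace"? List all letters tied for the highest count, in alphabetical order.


Word: "embrace"
Letter counts:
  'a': 1
  'b': 1
  'c': 1
  'e': 2
  'm': 1
  'r': 1
Maximum count = 2
Most frequent = 'e' (2 times each)


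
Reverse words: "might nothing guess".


Original: "might nothing guess"
Words (1..n): might | nothing | guess
Reversed (n..1): guess | nothing | might
Result = "guess nothing might"


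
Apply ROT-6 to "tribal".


Word: "tribal"
Shift: 6
Each letter → (letter + shift) mod 26:
  't' (19) + 6 = 25 → 'z'
  'r' (17) + 6 = 23 → 'x'
  'i' (8) + 6 = 14 → 'o'
  'b' (1) + 6 = 7 → 'h'
  'a' (0) + 6 = 6 → 'g'
  'l' (11) + 6 = 17 → 'r'
Result = "zxohgr"


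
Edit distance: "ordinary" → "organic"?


Word 1: "ordinary" (length 8)
Word 2: "organic" (length 7)
One optimal edit sequence (insert/delete/substitute each cost 1):
  1. keep 'o'
  2. keep 'r'
  3. substitute 'd' -> 'g'  (+1)
  4. substitute 'i' -> 'a'  (+1)
  5. keep 'n'
  6. delete 'a'  (+1)
  7. substitute 'r' -> 'i'  (+1)
  8. substitute 'y' -> 'c'  (+1)
Total edit operations: 5
Edit distance = 5


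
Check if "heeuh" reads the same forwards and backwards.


Word: "heeuh"
Reversed: "hueeh"
Forward == Backward? heeuh != hueeh
Palindrome = No


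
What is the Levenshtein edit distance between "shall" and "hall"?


Word 1: "shall" (length 5)
Word 2: "hall" (length 4)
One optimal edit sequence (insert/delete/substitute each cost 1):
  1. delete 's'  (+1)
  2. keep 'h'
  3. keep 'a'
  4. keep 'l'
  5. keep 'l'
Total edit operations: 1
Edit distance = 1


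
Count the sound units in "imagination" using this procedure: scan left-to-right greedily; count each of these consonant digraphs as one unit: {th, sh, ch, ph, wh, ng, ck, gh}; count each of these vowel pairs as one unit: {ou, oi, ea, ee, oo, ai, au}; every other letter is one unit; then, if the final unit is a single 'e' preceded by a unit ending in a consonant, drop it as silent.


Word: "imagination" (11 letters)
Left-to-right scan:
  [1] 'i' (letter)
  [2] 'm' (letter)
  [3] 'a' (letter)
  [4] 'g' (letter)
  [5] 'i' (letter)
  [6] 'n' (letter)
  [7] 'a' (letter)
  [8] 't' (letter)
  [9] 'i' (letter)
  [10] 'o' (letter)
  [11] 'n' (letter)
Units from scan: 11
Sound units = 11 units


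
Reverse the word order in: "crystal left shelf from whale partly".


Original: "crystal left shelf from whale partly"
Words (1..n): crystal | left | shelf | from | whale | partly
Reversed (n..1): partly | whale | from | shelf | left | crystal
Result = "partly whale from shelf left crystal"


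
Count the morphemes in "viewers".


Word: "viewers"
Morphemes: view + -er + -s
Each morpheme carries meaning
= 3 morphemes


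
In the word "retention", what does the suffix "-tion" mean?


Suffix: -tion
Example: retention (retain + -tion, with a spelling change)
Meaning = act or process


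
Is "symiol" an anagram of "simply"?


Word 1: "simply" → sorted: ilmpsy
Word 2: "symiol" → sorted: ilmosy
Same letters? ilmpsy != ilmosy
Anagram = No


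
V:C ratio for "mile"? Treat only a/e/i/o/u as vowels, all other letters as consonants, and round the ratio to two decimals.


Word: "mile"
Vowels (a,e,i,o,u): 2
Consonants: 2
Ratio = 2/2
= 1.00


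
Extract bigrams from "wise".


Word: "wise" (length 4)
Number of bigrams = 4 - 2 + 1 = 3
  Position 0: "wi"
  Position 1: "is"
  Position 2: "se"
Bigrams = "wi", "is", "se"


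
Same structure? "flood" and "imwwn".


Pattern of "flood": [0, 1, 2, 2, 3]
Pattern of "imwwn": [0, 1, 2, 2, 3]
Patterns match
Same pattern = Yes


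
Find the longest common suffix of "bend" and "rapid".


Word 1: "bend"
Word 2: "rapid"
Comparing from end:
  Pos -1: 'd' == 'd'
  Pos -2: 'n' != 'i' (stop)
LCS = "d" (length 1)


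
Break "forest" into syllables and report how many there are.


Word: "forest"
Syllable breakdown: for-est
Counting: 2 parts
= 2 syllables


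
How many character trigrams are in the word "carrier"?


Word: "carrier" (length 7)
Number of 3-grams = length - 3 + 1 = 7 - 3 + 1
= 5


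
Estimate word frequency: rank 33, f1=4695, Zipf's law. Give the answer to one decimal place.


Zipf's law: f(r) = f(1) / r
f(1) = 4695
f(33) = 4695 / 33
= 142.3 occurrences


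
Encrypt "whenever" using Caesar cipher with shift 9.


Word: "whenever"
Shift: 9
Each letter → (letter + shift) mod 26:
  'w' (22) + 9 = 5 → 'f'
  'h' (7) + 9 = 16 → 'q'
  'e' (4) + 9 = 13 → 'n'
  'n' (13) + 9 = 22 → 'w'
  'e' (4) + 9 = 13 → 'n'
  'v' (21) + 9 = 4 → 'e'
  'e' (4) + 9 = 13 → 'n'
  'r' (17) + 9 = 0 → 'a'
Result = "fqnwnena"


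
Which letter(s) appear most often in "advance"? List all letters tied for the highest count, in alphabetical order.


Word: "advance"
Letter counts:
  'a': 2
  'c': 1
  'd': 1
  'e': 1
  'n': 1
  'v': 1
Maximum count = 2
Most frequent = 'a' (2 times each)


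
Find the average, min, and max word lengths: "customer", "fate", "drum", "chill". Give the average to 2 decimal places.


Lengths: "customer"=8, "fate"=4, "drum"=4, "chill"=5
Sum = 21, Count = 4
Average = 21/4 = 5.25
= avg=5.25, min=4, max=8


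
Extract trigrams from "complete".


Word: "complete" (length 8)
Number of trigrams = 8 - 3 + 1 = 6
  Position 0: "com"
  Position 1: "omp"
  Position 2: "mpl"
  Position 3: "ple"
  Position 4: "let"
  Position 5: "ete"
Trigrams = "com", "omp", "mpl", "ple", "let", "ete"


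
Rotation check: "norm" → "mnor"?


Word: "norm", Candidate: "mnor"
Method: check if candidate is substring of word+word
"normnorm" contains "mnor"? Yes
Is rotation = Yes


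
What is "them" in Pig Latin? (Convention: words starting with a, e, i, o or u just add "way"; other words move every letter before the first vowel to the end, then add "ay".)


Word: "them"
Starts with consonant(s) → move to end, add 'ay'
Consonant cluster: "th"
Pig Latin = "emthay"


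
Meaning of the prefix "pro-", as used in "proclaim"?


Prefix: pro-
As in: proclaim -> pro- + claim
Meaning = forward / in favor of


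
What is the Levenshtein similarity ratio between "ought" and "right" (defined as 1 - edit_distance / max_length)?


Word 1: "ought" (length 5)
Word 2: "right" (length 5)
One optimal edit sequence:
  1. substitute 'o' -> 'r'  (+1)
  2. substitute 'u' -> 'i'  (+1)
  3. keep 'g'
  4. keep 'h'
  5. keep 't'
Edit distance = 2
Max length = max(5, 5) = 5
Similarity = 1 - 2/5
= 0.6000


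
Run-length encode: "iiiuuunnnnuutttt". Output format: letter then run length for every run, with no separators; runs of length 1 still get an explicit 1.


String: "iiiuuunnnnuutttt"
Scanning for consecutive runs:
  'i' x 3
  'u' x 3
  'n' x 4
  'u' x 2
  't' x 4
RLE = "i3u3n4u2t4"


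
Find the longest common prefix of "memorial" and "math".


Word 1: "memorial"
Word 2: "math"
Comparing from start:
  Pos 0: 'm' == 'm'
  Pos 1: 'e' != 'a' (stop)
LCP = "m" (length 1)


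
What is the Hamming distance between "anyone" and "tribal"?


Comparing character by character (same length = 6):
  Pos 0: 'a' vs 't' !=
  Pos 1: 'n' vs 'r' !=
  Pos 2: 'y' vs 'i' !=
  Pos 3: 'o' vs 'b' !=
  Pos 4: 'n' vs 'a' !=
  Pos 5: 'e' vs 'l' !=
Hamming distance = 6


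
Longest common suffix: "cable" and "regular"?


Word 1: "cable"
Word 2: "regular"
Comparing from end:
  Pos -1: 'e' != 'r' (stop)
LCS = "" (length 0)


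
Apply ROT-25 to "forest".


Word: "forest"
Shift: 25
Each letter → (letter + shift) mod 26:
  'f' (5) + 25 = 4 → 'e'
  'o' (14) + 25 = 13 → 'n'
  'r' (17) + 25 = 16 → 'q'
  'e' (4) + 25 = 3 → 'd'
  's' (18) + 25 = 17 → 'r'
  't' (19) + 25 = 18 → 's'
Result = "enqdrs"


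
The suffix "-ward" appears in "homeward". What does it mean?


Suffix: -ward
As in: homeward -> home + -ward
Meaning = in the direction of


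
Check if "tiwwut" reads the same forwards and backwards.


Word: "tiwwut"
Reversed: "tuwwit"
Forward == Backward? tiwwut != tuwwit
Palindrome = No


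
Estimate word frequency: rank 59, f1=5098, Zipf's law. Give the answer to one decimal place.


Zipf's law: f(r) = f(1) / r
f(1) = 5098
f(59) = 5098 / 59
= 86.4 occurrences


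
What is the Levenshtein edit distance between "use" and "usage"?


Word 1: "use" (length 3)
Word 2: "usage" (length 5)
One optimal edit sequence (insert/delete/substitute each cost 1):
  1. keep 'u'
  2. keep 's'
  3. insert 'a'  (+1)
  4. insert 'g'  (+1)
  5. keep 'e'
Total edit operations: 2
Edit distance = 2


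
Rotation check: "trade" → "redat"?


Word: "trade", Candidate: "redat"
Method: check if candidate is substring of word+word
"tradetrade" contains "redat"? No
Is rotation = No


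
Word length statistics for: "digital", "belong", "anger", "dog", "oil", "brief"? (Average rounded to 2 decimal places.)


Lengths: "digital"=7, "belong"=6, "anger"=5, "dog"=3, "oil"=3, "brief"=5
Sum = 29, Count = 6
Average = 29/6 = 4.83
= avg=4.83, min=3, max=7


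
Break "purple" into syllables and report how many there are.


Word: "purple"
Syllable breakdown: pur-ple
Counting: 2 parts
= 2 syllables


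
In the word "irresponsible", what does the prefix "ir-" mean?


Prefix: ir-
As in: irresponsible -> ir- + responsible
Meaning = not


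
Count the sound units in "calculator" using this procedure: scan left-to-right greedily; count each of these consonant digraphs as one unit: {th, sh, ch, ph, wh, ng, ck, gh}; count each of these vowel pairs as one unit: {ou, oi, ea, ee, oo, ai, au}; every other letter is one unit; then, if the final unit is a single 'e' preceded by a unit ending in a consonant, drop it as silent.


Word: "calculator" (10 letters)
Left-to-right scan:
  (1) 'c' (letter)
  (2) 'a' (letter)
  (3) 'l' (letter)
  (4) 'c' (letter)
  (5) 'u' (letter)
  (6) 'l' (letter)
  (7) 'a' (letter)
  (8) 't' (letter)
  (9) 'o' (letter)
  (10) 'r' (letter)
Units from scan: 10
Sound units = 10 units


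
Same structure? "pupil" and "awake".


Pattern of "pupil": [0, 1, 0, 2, 3]
Pattern of "awake": [0, 1, 0, 2, 3]
Patterns match
Same pattern = Yes


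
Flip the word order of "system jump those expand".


Original: "system jump those expand"
Words (1..n): system | jump | those | expand
Reversed (n..1): expand | those | jump | system
Result = "expand those jump system"


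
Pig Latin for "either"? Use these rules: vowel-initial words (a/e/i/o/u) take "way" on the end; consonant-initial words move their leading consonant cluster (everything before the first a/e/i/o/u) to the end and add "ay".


Word: "either"
Starts with vowel → add 'way'
Pig Latin = "eitherway"


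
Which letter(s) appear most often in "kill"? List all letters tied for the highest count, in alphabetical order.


Word: "kill"
Letter counts:
  'i': 1
  'k': 1
  'l': 2
Maximum count = 2
Most frequent = 'l' (2 times each)


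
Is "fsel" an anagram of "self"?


Word 1: "self" → sorted: efls
Word 2: "fsel" → sorted: efls
Same letters? efls == efls
Anagram = Yes


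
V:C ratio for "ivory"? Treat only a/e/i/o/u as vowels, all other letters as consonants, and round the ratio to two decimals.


Word: "ivory"
Vowels (a,e,i,o,u): 2
Consonants: 3
Ratio = 2/3
= 0.67


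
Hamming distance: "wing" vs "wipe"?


Comparing character by character (same length = 4):
  Pos 0: 'w' vs 'w' =
  Pos 1: 'i' vs 'i' =
  Pos 2: 'n' vs 'p' !=
  Pos 3: 'g' vs 'e' !=
Hamming distance = 2


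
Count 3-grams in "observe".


Word: "observe" (length 7)
Number of 3-grams = length - 3 + 1 = 7 - 3 + 1
= 5


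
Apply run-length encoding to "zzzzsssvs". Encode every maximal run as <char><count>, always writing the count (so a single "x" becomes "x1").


String: "zzzzsssvs"
Scanning for consecutive runs:
  'z' x 4
  's' x 3
  'v' x 1
  's' x 1
RLE = "z4s3v1s1"


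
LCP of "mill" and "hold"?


Word 1: "mill"
Word 2: "hold"
Comparing from start:
  Pos 0: 'm' != 'h' (stop)
LCP = "" (length 0)


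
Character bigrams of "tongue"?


Word: "tongue" (length 6)
Number of bigrams = 6 - 2 + 1 = 5
  Position 0: "to"
  Position 1: "on"
  Position 2: "ng"
  Position 3: "gu"
  Position 4: "ue"
Bigrams = "to", "on", "ng", "gu", "ue"


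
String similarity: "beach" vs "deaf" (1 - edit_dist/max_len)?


Word 1: "beach" (length 5)
Word 2: "deaf" (length 4)
One optimal edit sequence:
  1. substitute 'b' -> 'd'  (+1)
  2. keep 'e'
  3. keep 'a'
  4. delete 'c'  (+1)
  5. substitute 'h' -> 'f'  (+1)
Edit distance = 3
Max length = max(5, 4) = 5
Similarity = 1 - 3/5
= 0.4000


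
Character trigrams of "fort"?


Word: "fort" (length 4)
Number of trigrams = 4 - 3 + 1 = 2
  Position 0: "for"
  Position 1: "ort"
Trigrams = "for", "ort"


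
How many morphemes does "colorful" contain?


Word: "colorful"
Morphemes: color | -ful
Each morpheme carries meaning
= 2 morphemes


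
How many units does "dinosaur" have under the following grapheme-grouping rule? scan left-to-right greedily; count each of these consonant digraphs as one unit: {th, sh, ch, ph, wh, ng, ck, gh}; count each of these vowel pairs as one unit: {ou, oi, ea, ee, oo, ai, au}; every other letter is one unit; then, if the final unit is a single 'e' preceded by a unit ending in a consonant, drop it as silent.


Word: "dinosaur" (8 letters)
Left-to-right scan:
  1. 'd' (letter)
  2. 'i' (letter)
  3. 'n' (letter)
  4. 'o' (letter)
  5. 's' (letter)
  6. 'au' (vowel-pair)
  7. 'r' (letter)
Units from scan: 7
Sound units = 7 units


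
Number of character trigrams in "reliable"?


Word: "reliable" (length 8)
Number of 3-grams = length - 3 + 1 = 8 - 3 + 1
= 6


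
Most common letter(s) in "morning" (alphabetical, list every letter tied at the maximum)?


Word: "morning"
Letter counts:
  'g': 1
  'i': 1
  'm': 1
  'n': 2
  'o': 1
  'r': 1
Maximum count = 2
Most frequent = 'n' (2 times each)


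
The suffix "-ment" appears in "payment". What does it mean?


Suffix: -ment
Example: payment (pay + -ment)
Meaning = result of action


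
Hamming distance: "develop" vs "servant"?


Comparing character by character (same length = 7):
  Pos 0: 'd' vs 's' !=
  Pos 1: 'e' vs 'e' =
  Pos 2: 'v' vs 'r' !=
  Pos 3: 'e' vs 'v' !=
  Pos 4: 'l' vs 'a' !=
  Pos 5: 'o' vs 'n' !=
  Pos 6: 'p' vs 't' !=
Hamming distance = 6


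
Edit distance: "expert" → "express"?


Word 1: "expert" (length 6)
Word 2: "express" (length 7)
One optimal edit sequence (insert/delete/substitute each cost 1):
  1. keep 'e'
  2. keep 'x'
  3. keep 'p'
  4. insert 'r'  (+1)
  5. keep 'e'
  6. substitute 'r' -> 's'  (+1)
  7. substitute 't' -> 's'  (+1)
Total edit operations: 3
Edit distance = 3


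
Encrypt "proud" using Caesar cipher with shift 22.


Word: "proud"
Shift: 22
Each letter → (letter + shift) mod 26:
  'p' (15) + 22 = 11 → 'l'
  'r' (17) + 22 = 13 → 'n'
  'o' (14) + 22 = 10 → 'k'
  'u' (20) + 22 = 16 → 'q'
  'd' (3) + 22 = 25 → 'z'
Result = "lnkqz"


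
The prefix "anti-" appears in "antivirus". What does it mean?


Prefix: anti-
Example: antivirus = anti- + virus
Meaning = against


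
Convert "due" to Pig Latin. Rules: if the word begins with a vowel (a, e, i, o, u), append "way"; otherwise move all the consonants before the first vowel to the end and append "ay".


Word: "due"
Starts with consonant(s) → move to end, add 'ay'
Consonant cluster: "d"
Pig Latin = "ueday"


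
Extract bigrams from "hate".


Word: "hate" (length 4)
Number of bigrams = 4 - 2 + 1 = 3
  Position 0: "ha"
  Position 1: "at"
  Position 2: "te"
Bigrams = "ha", "at", "te"


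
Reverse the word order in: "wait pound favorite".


Original: "wait pound favorite"
Words (1..n): wait | pound | favorite
Reversed (n..1): favorite | pound | wait
Result = "favorite pound wait"


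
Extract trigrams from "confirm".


Word: "confirm" (length 7)
Number of trigrams = 7 - 3 + 1 = 5
  Position 0: "con"
  Position 1: "onf"
  Position 2: "nfi"
  Position 3: "fir"
  Position 4: "irm"
Trigrams = "con", "onf", "nfi", "fir", "irm"


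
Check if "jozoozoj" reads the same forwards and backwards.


Word: "jozoozoj"
Reversed: "jozoozoj"
Forward == Backward? jozoozoj == jozoozoj
Palindrome = Yes


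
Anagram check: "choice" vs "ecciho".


Word 1: "choice" → sorted: ccehio
Word 2: "ecciho" → sorted: ccehio
Same letters? ccehio == ccehio
Anagram = Yes


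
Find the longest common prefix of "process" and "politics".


Word 1: "process"
Word 2: "politics"
Comparing from start:
  Pos 0: 'p' == 'p'
  Pos 1: 'r' != 'o' (stop)
LCP = "p" (length 1)


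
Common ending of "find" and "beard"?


Word 1: "find"
Word 2: "beard"
Comparing from end:
  Pos -1: 'd' == 'd'
  Pos -2: 'n' != 'r' (stop)
LCS = "d" (length 1)


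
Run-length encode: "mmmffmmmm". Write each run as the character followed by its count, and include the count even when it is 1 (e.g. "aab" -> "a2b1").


String: "mmmffmmmm"
Scanning for consecutive runs:
  'm' x 3
  'f' x 2
  'm' x 4
RLE = "m3f2m4"


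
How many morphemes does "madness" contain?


Word: "madness"
Morphemes: mad / -ness
Each morpheme carries meaning
= 2 morphemes


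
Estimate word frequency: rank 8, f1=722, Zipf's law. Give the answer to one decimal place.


Zipf's law: f(r) = f(1) / r
f(1) = 722
f(8) = 722 / 8
= 90.3 occurrences


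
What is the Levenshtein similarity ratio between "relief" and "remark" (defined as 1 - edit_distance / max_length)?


Word 1: "relief" (length 6)
Word 2: "remark" (length 6)
One optimal edit sequence:
  1. keep 'r'
  2. keep 'e'
  3. substitute 'l' -> 'm'  (+1)
  4. substitute 'i' -> 'a'  (+1)
  5. substitute 'e' -> 'r'  (+1)
  6. substitute 'f' -> 'k'  (+1)
Edit distance = 4
Max length = max(6, 6) = 6
Similarity = 1 - 4/6
= 0.3333


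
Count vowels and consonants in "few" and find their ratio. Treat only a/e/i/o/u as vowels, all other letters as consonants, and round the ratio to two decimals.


Word: "few"
Vowels (a,e,i,o,u): 1
Consonants: 2
Ratio = 1/2
= 0.50


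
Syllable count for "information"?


Word: "information"
Syllable breakdown: in / for / ma / tion
Counting: 4 parts
= 4 syllables


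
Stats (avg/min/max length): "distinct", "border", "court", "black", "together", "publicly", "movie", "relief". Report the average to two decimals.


Lengths: "distinct"=8, "border"=6, "court"=5, "black"=5, "together"=8, "publicly"=8, "movie"=5, "relief"=6
Sum = 51, Count = 8
Average = 51/8 = 6.38
= avg=6.38, min=5, max=8


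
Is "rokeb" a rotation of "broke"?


Word: "broke", Candidate: "rokeb"
Method: check if candidate is substring of word+word
"brokebroke" contains "rokeb"? Yes
Is rotation = Yes


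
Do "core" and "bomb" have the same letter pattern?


Pattern of "core": [0, 1, 2, 3]
Pattern of "bomb": [0, 1, 2, 0]
Patterns do not match
Same pattern = No


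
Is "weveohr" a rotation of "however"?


Word: "however", Candidate: "weveohr"
Method: check if candidate is substring of word+word
"howeverhowever" contains "weveohr"? No
Is rotation = No


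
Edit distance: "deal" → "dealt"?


Word 1: "deal" (length 4)
Word 2: "dealt" (length 5)
One optimal edit sequence (insert/delete/substitute each cost 1):
  1. keep 'd'
  2. keep 'e'
  3. keep 'a'
  4. keep 'l'
  5. insert 't'  (+1)
Total edit operations: 1
Edit distance = 1


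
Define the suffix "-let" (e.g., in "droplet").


Suffix: -let
Example: droplet = drop + -let
Meaning = small


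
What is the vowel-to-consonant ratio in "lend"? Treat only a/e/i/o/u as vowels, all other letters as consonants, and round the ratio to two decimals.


Word: "lend"
Vowels (a,e,i,o,u): 1
Consonants: 3
Ratio = 1/3
= 0.33


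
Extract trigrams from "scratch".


Word: "scratch" (length 7)
Number of trigrams = 7 - 3 + 1 = 5
  Position 0: "scr"
  Position 1: "cra"
  Position 2: "rat"
  Position 3: "atc"
  Position 4: "tch"
Trigrams = "scr", "cra", "rat", "atc", "tch"


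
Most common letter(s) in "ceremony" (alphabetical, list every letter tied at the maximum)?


Word: "ceremony"
Letter counts:
  'c': 1
  'e': 2
  'm': 1
  'n': 1
  'o': 1
  'r': 1
  'y': 1
Maximum count = 2
Most frequent = 'e' (2 times each)


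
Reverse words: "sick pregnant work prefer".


Original: "sick pregnant work prefer"
Words (1..n): sick | pregnant | work | prefer
Reversed (n..1): prefer | work | pregnant | sick
Result = "prefer work pregnant sick"


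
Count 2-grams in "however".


Word: "however" (length 7)
Number of 2-grams = length - 2 + 1 = 7 - 2 + 1
= 6


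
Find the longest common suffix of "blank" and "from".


Word 1: "blank"
Word 2: "from"
Comparing from end:
  Pos -1: 'k' != 'm' (stop)
LCS = "" (length 0)


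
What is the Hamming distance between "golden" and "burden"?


Comparing character by character (same length = 6):
  Pos 0: 'g' vs 'b' !=
  Pos 1: 'o' vs 'u' !=
  Pos 2: 'l' vs 'r' !=
  Pos 3: 'd' vs 'd' =
  Pos 4: 'e' vs 'e' =
  Pos 5: 'n' vs 'n' =
Hamming distance = 3


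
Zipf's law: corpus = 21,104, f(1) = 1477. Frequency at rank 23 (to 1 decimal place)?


Zipf's law: f(r) = f(1) / r
f(1) = 1477
f(23) = 1477 / 23
= 64.2 occurrences


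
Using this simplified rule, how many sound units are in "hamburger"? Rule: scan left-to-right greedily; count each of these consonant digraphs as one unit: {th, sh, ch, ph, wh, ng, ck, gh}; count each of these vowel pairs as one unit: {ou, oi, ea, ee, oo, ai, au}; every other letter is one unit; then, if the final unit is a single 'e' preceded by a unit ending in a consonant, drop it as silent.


Word: "hamburger" (9 letters)
Left-to-right scan:
  [1] 'h' (letter)
  [2] 'a' (letter)
  [3] 'm' (letter)
  [4] 'b' (letter)
  [5] 'u' (letter)
  [6] 'r' (letter)
  [7] 'g' (letter)
  [8] 'e' (letter)
  [9] 'r' (letter)
Units from scan: 9
Sound units = 9 units


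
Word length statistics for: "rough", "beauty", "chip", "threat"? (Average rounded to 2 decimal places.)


Lengths: "rough"=5, "beauty"=6, "chip"=4, "threat"=6
Sum = 21, Count = 4
Average = 21/4 = 5.25
= avg=5.25, min=4, max=6


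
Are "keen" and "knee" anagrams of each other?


Word 1: "keen" → sorted: eekn
Word 2: "knee" → sorted: eekn
Same letters? eekn == eekn
Anagram = Yes


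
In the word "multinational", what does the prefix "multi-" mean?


Prefix: multi-
As in: multinational -> multi- + national
Meaning = many


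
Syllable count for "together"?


Word: "together"
Syllable breakdown: to / geth / er
Counting: 3 parts
= 3 syllables


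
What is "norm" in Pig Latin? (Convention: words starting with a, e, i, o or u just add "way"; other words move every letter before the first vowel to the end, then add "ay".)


Word: "norm"
Starts with consonant(s) → move to end, add 'ay'
Consonant cluster: "n"
Pig Latin = "ormnay"


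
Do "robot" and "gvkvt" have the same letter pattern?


Pattern of "robot": [0, 1, 2, 1, 3]
Pattern of "gvkvt": [0, 1, 2, 1, 3]
Patterns match
Same pattern = Yes


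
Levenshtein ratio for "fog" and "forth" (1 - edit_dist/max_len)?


Word 1: "fog" (length 3)
Word 2: "forth" (length 5)
One optimal edit sequence:
  1. keep 'f'
  2. keep 'o'
  3. insert 'r'  (+1)
  4. insert 't'  (+1)
  5. substitute 'g' -> 'h'  (+1)
Edit distance = 3
Max length = max(3, 5) = 5
Similarity = 1 - 3/5
= 0.4000


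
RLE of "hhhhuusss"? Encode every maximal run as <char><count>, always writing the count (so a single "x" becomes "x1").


String: "hhhhuusss"
Scanning for consecutive runs:
  'h' x 4
  'u' x 2
  's' x 3
RLE = "h4u2s3"


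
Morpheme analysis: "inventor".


Word: "inventor"
Morphemes: invent + -or
Each morpheme carries meaning
= 2 morphemes


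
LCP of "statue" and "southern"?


Word 1: "statue"
Word 2: "southern"
Comparing from start:
  Pos 0: 's' == 's'
  Pos 1: 't' != 'o' (stop)
LCP = "s" (length 1)


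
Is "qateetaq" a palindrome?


Word: "qateetaq"
Reversed: "qateetaq"
Forward == Backward? qateetaq == qateetaq
Palindrome = Yes


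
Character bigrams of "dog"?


Word: "dog" (length 3)
Number of bigrams = 3 - 2 + 1 = 2
  Position 0: "do"
  Position 1: "og"
Bigrams = "do", "og"


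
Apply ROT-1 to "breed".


Word: "breed"
Shift: 1
Each letter → (letter + shift) mod 26:
  'b' (1) + 1 = 2 → 'c'
  'r' (17) + 1 = 18 → 's'
  'e' (4) + 1 = 5 → 'f'
  'e' (4) + 1 = 5 → 'f'
  'd' (3) + 1 = 4 → 'e'
Result = "csffe"


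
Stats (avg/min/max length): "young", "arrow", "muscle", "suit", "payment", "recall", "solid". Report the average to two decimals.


Lengths: "young"=5, "arrow"=5, "muscle"=6, "suit"=4, "payment"=7, "recall"=6, "solid"=5
Sum = 38, Count = 7
Average = 38/7 = 5.43
= avg=5.43, min=4, max=7


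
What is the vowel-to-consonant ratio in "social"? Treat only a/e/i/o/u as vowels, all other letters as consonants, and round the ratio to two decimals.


Word: "social"
Vowels (a,e,i,o,u): 3
Consonants: 3
Ratio = 3/3
= 1.00


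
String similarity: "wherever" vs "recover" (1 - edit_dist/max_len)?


Word 1: "wherever" (length 8)
Word 2: "recover" (length 7)
One optimal edit sequence:
  1. delete 'w'  (+1)
  2. substitute 'h' -> 'r'  (+1)
  3. keep 'e'
  4. substitute 'r' -> 'c'  (+1)
  5. substitute 'e' -> 'o'  (+1)
  6. keep 'v'
  7. keep 'e'
  8. keep 'r'
Edit distance = 4
Max length = max(8, 7) = 8
Similarity = 1 - 4/8
= 0.5000


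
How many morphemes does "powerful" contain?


Word: "powerful"
Morphemes: power + -ful
Each morpheme carries meaning
= 2 morphemes


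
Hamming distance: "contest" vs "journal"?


Comparing character by character (same length = 7):
  Pos 0: 'c' vs 'j' !=
  Pos 1: 'o' vs 'o' =
  Pos 2: 'n' vs 'u' !=
  Pos 3: 't' vs 'r' !=
  Pos 4: 'e' vs 'n' !=
  Pos 5: 's' vs 'a' !=
  Pos 6: 't' vs 'l' !=
Hamming distance = 6


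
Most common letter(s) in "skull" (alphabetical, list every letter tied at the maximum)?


Word: "skull"
Letter counts:
  'k': 1
  'l': 2
  's': 1
  'u': 1
Maximum count = 2
Most frequent = 'l' (2 times each)


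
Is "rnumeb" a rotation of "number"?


Word: "number", Candidate: "rnumeb"
Method: check if candidate is substring of word+word
"numbernumber" contains "rnumeb"? No
Is rotation = No


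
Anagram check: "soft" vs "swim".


Word 1: "soft" → sorted: fost
Word 2: "swim" → sorted: imsw
Same letters? fost != imsw
Anagram = No


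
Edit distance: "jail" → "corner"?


Word 1: "jail" (length 4)
Word 2: "corner" (length 6)
One optimal edit sequence (insert/delete/substitute each cost 1):
  1. insert 'c'  (+1)
  2. insert 'o'  (+1)
  3. substitute 'j' -> 'r'  (+1)
  4. substitute 'a' -> 'n'  (+1)
  5. substitute 'i' -> 'e'  (+1)
  6. substitute 'l' -> 'r'  (+1)
Total edit operations: 6
Edit distance = 6


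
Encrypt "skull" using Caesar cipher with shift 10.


Word: "skull"
Shift: 10
Each letter → (letter + shift) mod 26:
  's' (18) + 10 = 2 → 'c'
  'k' (10) + 10 = 20 → 'u'
  'u' (20) + 10 = 4 → 'e'
  'l' (11) + 10 = 21 → 'v'
  'l' (11) + 10 = 21 → 'v'
Result = "cuevv"


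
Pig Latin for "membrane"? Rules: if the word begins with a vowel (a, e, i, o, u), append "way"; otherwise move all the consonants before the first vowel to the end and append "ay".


Word: "membrane"
Starts with consonant(s) → move to end, add 'ay'
Consonant cluster: "m"
Pig Latin = "embranemay"


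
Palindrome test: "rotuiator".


Word: "rotuiator"
Reversed: "rotaiutor"
Forward == Backward? rotuiator != rotaiutor
Palindrome = No


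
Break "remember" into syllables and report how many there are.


Word: "remember"
Syllable breakdown: re | mem | ber
Counting: 3 parts
= 3 syllables


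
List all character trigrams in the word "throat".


Word: "throat" (length 6)
Number of trigrams = 6 - 3 + 1 = 4
  Position 0: "thr"
  Position 1: "hro"
  Position 2: "roa"
  Position 3: "oat"
Trigrams = "thr", "hro", "roa", "oat"


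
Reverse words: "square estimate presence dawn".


Original: "square estimate presence dawn"
Words (1..n): square | estimate | presence | dawn
Reversed (n..1): dawn | presence | estimate | square
Result = "dawn presence estimate square"


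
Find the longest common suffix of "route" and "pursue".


Word 1: "route"
Word 2: "pursue"
Comparing from end:
  Pos -1: 'e' == 'e'
  Pos -2: 't' != 'u' (stop)
LCS = "e" (length 1)


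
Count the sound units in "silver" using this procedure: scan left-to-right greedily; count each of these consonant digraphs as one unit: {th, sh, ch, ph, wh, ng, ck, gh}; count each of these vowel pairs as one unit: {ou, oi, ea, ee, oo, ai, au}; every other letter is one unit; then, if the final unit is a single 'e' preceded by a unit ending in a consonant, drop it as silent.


Word: "silver" (6 letters)
Left-to-right scan:
  [1] 's' (letter)
  [2] 'i' (letter)
  [3] 'l' (letter)
  [4] 'v' (letter)
  [5] 'e' (letter)
  [6] 'r' (letter)
Units from scan: 6
Sound units = 6 units


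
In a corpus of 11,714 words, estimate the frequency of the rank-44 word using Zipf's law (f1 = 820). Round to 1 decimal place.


Zipf's law: f(r) = f(1) / r
f(1) = 820
f(44) = 820 / 44
= 18.6 occurrences


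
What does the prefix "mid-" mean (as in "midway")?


Prefix: mid-
Example: midway = mid- + way
Meaning = middle


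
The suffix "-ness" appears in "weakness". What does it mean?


Suffix: -ness
Example: weakness = weak + -ness
Meaning = state of being


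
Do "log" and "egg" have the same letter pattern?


Pattern of "log": [0, 1, 2]
Pattern of "egg": [0, 1, 1]
Patterns do not match
Same pattern = No


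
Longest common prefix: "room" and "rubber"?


Word 1: "room"
Word 2: "rubber"
Comparing from start:
  Pos 0: 'r' == 'r'
  Pos 1: 'o' != 'u' (stop)
LCP = "r" (length 1)


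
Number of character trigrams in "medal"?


Word: "medal" (length 5)
Number of 3-grams = length - 3 + 1 = 5 - 3 + 1
= 3


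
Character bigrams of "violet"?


Word: "violet" (length 6)
Number of bigrams = 6 - 2 + 1 = 5
  Position 0: "vi"
  Position 1: "io"
  Position 2: "ol"
  Position 3: "le"
  Position 4: "et"
Bigrams = "vi", "io", "ol", "le", "et"


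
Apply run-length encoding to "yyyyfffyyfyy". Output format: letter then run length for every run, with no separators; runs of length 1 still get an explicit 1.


String: "yyyyfffyyfyy"
Scanning for consecutive runs:
  'y' x 4
  'f' x 3
  'y' x 2
  'f' x 1
  'y' x 2
RLE = "y4f3y2f1y2"


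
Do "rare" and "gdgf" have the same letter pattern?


Pattern of "rare": [0, 1, 0, 2]
Pattern of "gdgf": [0, 1, 0, 2]
Patterns match
Same pattern = Yes


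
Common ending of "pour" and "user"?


Word 1: "pour"
Word 2: "user"
Comparing from end:
  Pos -1: 'r' == 'r'
  Pos -2: 'u' != 'e' (stop)
LCS = "r" (length 1)


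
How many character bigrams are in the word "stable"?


Word: "stable" (length 6)
Number of 2-grams = length - 2 + 1 = 6 - 2 + 1
= 5


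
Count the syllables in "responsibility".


Word: "responsibility"
Syllable breakdown: re-spon-si-bil-i-ty
Counting: 6 parts
= 6 syllables


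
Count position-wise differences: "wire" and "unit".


Comparing character by character (same length = 4):
  Pos 0: 'w' vs 'u' !=
  Pos 1: 'i' vs 'n' !=
  Pos 2: 'r' vs 'i' !=
  Pos 3: 'e' vs 't' !=
Hamming distance = 4


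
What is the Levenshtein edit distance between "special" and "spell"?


Word 1: "special" (length 7)
Word 2: "spell" (length 5)
One optimal edit sequence (insert/delete/substitute each cost 1):
  1. keep 's'
  2. keep 'p'
  3. keep 'e'
  4. delete 'c'  (+1)
  5. delete 'i'  (+1)
  6. substitute 'a' -> 'l'  (+1)
  7. keep 'l'
Total edit operations: 3
Edit distance = 3


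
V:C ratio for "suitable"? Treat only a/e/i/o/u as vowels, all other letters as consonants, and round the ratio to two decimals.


Word: "suitable"
Vowels (a,e,i,o,u): 4
Consonants: 4
Ratio = 4/4
= 1.00


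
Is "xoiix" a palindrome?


Word: "xoiix"
Reversed: "xiiox"
Forward == Backward? xoiix != xiiox
Palindrome = No


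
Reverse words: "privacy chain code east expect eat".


Original: "privacy chain code east expect eat"
Words (1..n): privacy | chain | code | east | expect | eat
Reversed (n..1): eat | expect | east | code | chain | privacy
Result = "eat expect east code chain privacy"


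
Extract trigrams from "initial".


Word: "initial" (length 7)
Number of trigrams = 7 - 3 + 1 = 5
  Position 0: "ini"
  Position 1: "nit"
  Position 2: "iti"
  Position 3: "tia"
  Position 4: "ial"
Trigrams = "ini", "nit", "iti", "tia", "ial"


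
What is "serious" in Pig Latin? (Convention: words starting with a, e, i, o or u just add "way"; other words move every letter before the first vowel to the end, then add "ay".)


Word: "serious"
Starts with consonant(s) → move to end, add 'ay'
Consonant cluster: "s"
Pig Latin = "erioussay"


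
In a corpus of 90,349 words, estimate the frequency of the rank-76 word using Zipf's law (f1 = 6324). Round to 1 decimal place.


Zipf's law: f(r) = f(1) / r
f(1) = 6324
f(76) = 6324 / 76
= 83.2 occurrences


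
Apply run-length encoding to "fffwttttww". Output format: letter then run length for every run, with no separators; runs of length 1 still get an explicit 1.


String: "fffwttttww"
Scanning for consecutive runs:
  'f' x 3
  'w' x 1
  't' x 4
  'w' x 2
RLE = "f3w1t4w2"


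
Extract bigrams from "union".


Word: "union" (length 5)
Number of bigrams = 5 - 2 + 1 = 4
  Position 0: "un"
  Position 1: "ni"
  Position 2: "io"
  Position 3: "on"
Bigrams = "un", "ni", "io", "on"


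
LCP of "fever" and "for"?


Word 1: "fever"
Word 2: "for"
Comparing from start:
  Pos 0: 'f' == 'f'
  Pos 1: 'e' != 'o' (stop)
LCP = "f" (length 1)


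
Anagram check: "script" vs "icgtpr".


Word 1: "script" → sorted: ciprst
Word 2: "icgtpr" → sorted: cgiprt
Same letters? ciprst != cgiprt
Anagram = No


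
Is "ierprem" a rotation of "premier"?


Word: "premier", Candidate: "ierprem"
Method: check if candidate is substring of word+word
"premierpremier" contains "ierprem"? Yes
Is rotation = Yes


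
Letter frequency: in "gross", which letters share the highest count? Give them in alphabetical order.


Word: "gross"
Letter counts:
  'g': 1
  'o': 1
  'r': 1
  's': 2
Maximum count = 2
Most frequent = 's' (2 times each)


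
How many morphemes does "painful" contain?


Word: "painful"
Morphemes: pain | -ful
Each morpheme carries meaning
= 2 morphemes


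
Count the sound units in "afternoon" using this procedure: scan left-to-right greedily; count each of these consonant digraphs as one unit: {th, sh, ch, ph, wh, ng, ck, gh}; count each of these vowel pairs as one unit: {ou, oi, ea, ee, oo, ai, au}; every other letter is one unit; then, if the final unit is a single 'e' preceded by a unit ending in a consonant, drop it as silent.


Word: "afternoon" (9 letters)
Left-to-right scan:
  1. 'a' (letter)
  2. 'f' (letter)
  3. 't' (letter)
  4. 'e' (letter)
  5. 'r' (letter)
  6. 'n' (letter)
  7. 'oo' (vowel-pair)
  8. 'n' (letter)
Units from scan: 8
Sound units = 8 units


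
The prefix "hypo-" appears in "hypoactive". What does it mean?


Prefix: hypo-
Example: hypoactive (hypo- + active)
Meaning = under / below normal


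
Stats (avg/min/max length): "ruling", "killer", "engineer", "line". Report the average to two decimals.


Lengths: "ruling"=6, "killer"=6, "engineer"=8, "line"=4
Sum = 24, Count = 4
Average = 24/4 = 6.00
= avg=6.00, min=4, max=8


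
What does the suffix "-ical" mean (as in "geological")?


Suffix: -ical
As in: geological -> geology + -ical, with a spelling change
Meaning = relating to


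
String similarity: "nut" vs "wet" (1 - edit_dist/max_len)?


Word 1: "nut" (length 3)
Word 2: "wet" (length 3)
One optimal edit sequence:
  1. substitute 'n' -> 'w'  (+1)
  2. substitute 'u' -> 'e'  (+1)
  3. keep 't'
Edit distance = 2
Max length = max(3, 3) = 3
Similarity = 1 - 2/3
= 0.3333


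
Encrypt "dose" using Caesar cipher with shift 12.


Word: "dose"
Shift: 12
Each letter → (letter + shift) mod 26:
  'd' (3) + 12 = 15 → 'p'
  'o' (14) + 12 = 0 → 'a'
  's' (18) + 12 = 4 → 'e'
  'e' (4) + 12 = 16 → 'q'
Result = "paeq"


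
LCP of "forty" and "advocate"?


Word 1: "forty"
Word 2: "advocate"
Comparing from start:
  Pos 0: 'f' != 'a' (stop)
LCP = "" (length 0)


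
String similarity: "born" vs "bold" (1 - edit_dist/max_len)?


Word 1: "born" (length 4)
Word 2: "bold" (length 4)
One optimal edit sequence:
  1. keep 'b'
  2. keep 'o'
  3. substitute 'r' -> 'l'  (+1)
  4. substitute 'n' -> 'd'  (+1)
Edit distance = 2
Max length = max(4, 4) = 4
Similarity = 1 - 2/4
= 0.5000


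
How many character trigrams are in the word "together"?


Word: "together" (length 8)
Number of 3-grams = length - 3 + 1 = 8 - 3 + 1
= 6


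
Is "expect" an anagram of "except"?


Word 1: "except" → sorted: ceeptx
Word 2: "expect" → sorted: ceeptx
Same letters? ceeptx == ceeptx
Anagram = Yes


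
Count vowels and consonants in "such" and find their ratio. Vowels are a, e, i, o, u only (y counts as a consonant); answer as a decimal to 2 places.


Word: "such"
Vowels (a,e,i,o,u): 1
Consonants: 3
Ratio = 1/3
= 0.33


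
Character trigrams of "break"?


Word: "break" (length 5)
Number of trigrams = 5 - 3 + 1 = 3
  Position 0: "bre"
  Position 1: "rea"
  Position 2: "eak"
Trigrams = "bre", "rea", "eak"


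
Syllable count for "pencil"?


Word: "pencil"
Syllable breakdown: pen | cil
Counting: 2 parts
= 2 syllables


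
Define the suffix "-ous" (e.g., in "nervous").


Suffix: -ous
Example: nervous = nerve + -ous, with a spelling change
Meaning = having quality of


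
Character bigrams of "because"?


Word: "because" (length 7)
Number of bigrams = 7 - 2 + 1 = 6
  Position 0: "be"
  Position 1: "ec"
  Position 2: "ca"
  Position 3: "au"
  Position 4: "us"
  Position 5: "se"
Bigrams = "be", "ec", "ca", "au", "us", "se"


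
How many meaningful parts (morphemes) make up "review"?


Word: "review"
Morphemes: re- | view
Each morpheme carries meaning
= 2 morphemes


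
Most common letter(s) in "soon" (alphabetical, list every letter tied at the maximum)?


Word: "soon"
Letter counts:
  'n': 1
  'o': 2
  's': 1
Maximum count = 2
Most frequent = 'o' (2 times each)


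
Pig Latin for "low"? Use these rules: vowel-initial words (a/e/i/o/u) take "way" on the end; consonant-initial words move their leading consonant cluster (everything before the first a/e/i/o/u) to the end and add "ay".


Word: "low"
Starts with consonant(s) → move to end, add 'ay'
Consonant cluster: "l"
Pig Latin = "owlay"


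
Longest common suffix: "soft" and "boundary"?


Word 1: "soft"
Word 2: "boundary"
Comparing from end:
  Pos -1: 't' != 'y' (stop)
LCS = "" (length 0)


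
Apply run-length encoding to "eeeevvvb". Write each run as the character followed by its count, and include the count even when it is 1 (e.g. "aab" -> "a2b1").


String: "eeeevvvb"
Scanning for consecutive runs:
  'e' x 4
  'v' x 3
  'b' x 1
RLE = "e4v3b1"
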